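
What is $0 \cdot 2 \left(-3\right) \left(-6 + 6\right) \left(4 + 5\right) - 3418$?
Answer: $-3418$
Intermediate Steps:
$0 \cdot 2 \left(-3\right) \left(-6 + 6\right) \left(4 + 5\right) - 3418 = 0 \left(-3\right) 0 \cdot 9 - 3418 = 0 \cdot 0 - 3418 = 0 - 3418 = -3418$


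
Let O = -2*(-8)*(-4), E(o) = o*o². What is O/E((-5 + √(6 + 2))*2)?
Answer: 8/(5 - 2*√2)³ ≈ 0.78121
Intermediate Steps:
E(o) = o³
O = -64 (O = 16*(-4) = -64)
O/E((-5 + √(6 + 2))*2) = -64*1/(8*(-5 + √(6 + 2))³) = -64*1/(8*(-5 + √8)³) = -64*1/(8*(-5 + 2*√2)³) = -64/(-10 + 4*√2)³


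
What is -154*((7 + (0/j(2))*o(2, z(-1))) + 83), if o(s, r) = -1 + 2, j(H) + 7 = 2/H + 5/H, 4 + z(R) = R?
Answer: -13860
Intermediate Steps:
z(R) = -4 + R
j(H) = -7 + 7/H (j(H) = -7 + (2/H + 5/H) = -7 + 7/H)
o(s, r) = 1
-154*((7 + (0/j(2))*o(2, z(-1))) + 83) = -154*((7 + (0/(-7 + 7/2))*1) + 83) = -154*((7 + (0/(-7/2))*1) + 83) = -154*((7 + (0*(-2/7))*1) + 83) = -154*((7 + 0*1) + 83) = -154*((7 + 0) + 83) = -154*(7 + 83) = -154*90 = -13860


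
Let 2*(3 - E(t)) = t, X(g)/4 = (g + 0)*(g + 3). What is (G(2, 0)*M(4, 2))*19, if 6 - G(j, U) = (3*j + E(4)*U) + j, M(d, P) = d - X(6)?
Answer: 8056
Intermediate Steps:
X(g) = 4*g*(3 + g) (X(g) = 4*((g + 0)*(g + 3)) = 4*(g*(3 + g)) = 4*g*(3 + g))
M(d, P) = -216 + d (M(d, P) = d - 4*6*(3 + 6) = d - 4*6*9 = d - 1*216 = d - 216 = -216 + d)
E(t) = 3 - t/2
G(j, U) = 6 - U - 4*j (G(j, U) = 6 - ((3*j + (3 - ½*4)*U) + j) = 6 - ((3*j + (3 - 2)*U) + j) = 6 - ((3*j + 1*U) + j) = 6 - ((3*j + U) + j) = 6 - ((U + 3*j) + j) = 6 - (U + 4*j) = 6 + (-U - 4*j) = 6 - U - 4*j)
(G(2, 0)*M(4, 2))*19 = ((6 - 1*0 - 4*2)*(-216 + 4))*19 = ((6 + 0 - 8)*(-212))*19 = -2*(-212)*19 = 424*19 = 8056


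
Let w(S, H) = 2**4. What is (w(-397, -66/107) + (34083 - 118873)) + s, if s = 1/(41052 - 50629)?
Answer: -811880599/9577 ≈ -84774.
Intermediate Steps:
w(S, H) = 16
s = -1/9577 (s = 1/(-9577) = -1/9577 ≈ -0.00010442)
(w(-397, -66/107) + (34083 - 118873)) + s = (16 + (34083 - 118873)) - 1/9577 = (16 - 84790) - 1/9577 = -84774 - 1/9577 = -811880599/9577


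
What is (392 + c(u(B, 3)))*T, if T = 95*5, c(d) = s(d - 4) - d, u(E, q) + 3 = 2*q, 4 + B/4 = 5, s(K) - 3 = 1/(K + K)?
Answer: 371925/2 ≈ 1.8596e+5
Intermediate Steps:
s(K) = 3 + 1/(2*K) (s(K) = 3 + 1/(K + K) = 3 + 1/(2*K))
B = 4 (B = -16 + 4*5 = -16 + 20 = 4)
u(E, q) = -3 + 2*q
c(d) = 3 + 1/(2*(-4 + d)) - d (c(d) = (3 + 1/(2*(d - 4))) - d = (3 + 1/(2*(-4 + d))) - d = 3 + 1/(2*(-4 + d)) - d)
T = 475
(392 + c(u(B, 3)))*T = (392 + (1/2 + (-4 + (-3 + 2*3))*(3 - (-3 + 2*3)))/(-4 + (-3 + 2*3)))*475 = (392 + (1/2 + (-4 + (-3 + 6))*(3 - (-3 + 6)))/(-4 + (-3 + 6)))*475 = (392 + (1/2 + (-4 + 3)*(3 - 1*3))/(-4 + 3))*475 = (392 + (1/2 - (3 - 3))/(-1))*475 = (392 - (1/2 - 1*0))*475 = (392 - (1/2 + 0))*475 = (392 - 1*1/2)*475 = (392 - 1/2)*475 = (783/2)*475 = 371925/2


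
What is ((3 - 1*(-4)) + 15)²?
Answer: 484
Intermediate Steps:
((3 - 1*(-4)) + 15)² = ((3 + 4) + 15)² = (7 + 15)² = 22² = 484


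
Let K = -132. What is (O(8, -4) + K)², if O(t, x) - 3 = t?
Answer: 14641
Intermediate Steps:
O(t, x) = 3 + t
(O(8, -4) + K)² = ((3 + 8) - 132)² = (11 - 132)² = (-121)² = 14641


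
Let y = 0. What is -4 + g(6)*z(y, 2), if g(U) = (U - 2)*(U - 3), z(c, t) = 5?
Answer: 56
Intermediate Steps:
g(U) = (-3 + U)*(-2 + U) (g(U) = (-2 + U)*(-3 + U) = (-3 + U)*(-2 + U))
-4 + g(6)*z(y, 2) = -4 + (6 + 6² - 5*6)*5 = -4 + (6 + 36 - 30)*5 = -4 + 12*5 = -4 + 60 = 56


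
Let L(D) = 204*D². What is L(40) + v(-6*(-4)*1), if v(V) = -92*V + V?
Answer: 324216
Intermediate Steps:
v(V) = -91*V
L(40) + v(-6*(-4)*1) = 204*40² - 91*(-6*(-4)) = 204*1600 - 2184 = 326400 - 91*24 = 326400 - 2184 = 324216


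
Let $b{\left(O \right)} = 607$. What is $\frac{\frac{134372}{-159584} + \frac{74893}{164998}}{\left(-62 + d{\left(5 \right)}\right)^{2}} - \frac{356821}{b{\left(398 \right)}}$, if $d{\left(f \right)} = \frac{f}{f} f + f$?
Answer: $- \frac{3175669067797663537}{5402234323338112} \approx -587.84$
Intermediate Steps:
$d{\left(f \right)} = 2 f$ ($d{\left(f \right)} = 1 f + f = f + f = 2 f$)
$\frac{\frac{134372}{-159584} + \frac{74893}{164998}}{\left(-62 + d{\left(5 \right)}\right)^{2}} - \frac{356821}{b{\left(398 \right)}} = \frac{\frac{134372}{-159584} + \frac{74893}{164998}}{\left(-62 + 2 \cdot 5\right)^{2}} - \frac{356821}{607} = \frac{134372 \left(- \frac{1}{159584}\right) + 74893 \cdot \frac{1}{164998}}{\left(-62 + 10\right)^{2}} - \frac{356821}{607} = \frac{- \frac{33593}{39896} + \frac{74893}{164998}}{\left(-52\right)^{2}} - \frac{356821}{607} = - \frac{1277423343}{3291380104 \cdot 2704} - \frac{356821}{607} = \left(- \frac{1277423343}{3291380104}\right) \frac{1}{2704} - \frac{356821}{607} = - \frac{1277423343}{8899891801216} - \frac{356821}{607} = - \frac{3175669067797663537}{5402234323338112}$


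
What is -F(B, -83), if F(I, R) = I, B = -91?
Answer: 91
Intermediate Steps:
-F(B, -83) = -1*(-91) = 91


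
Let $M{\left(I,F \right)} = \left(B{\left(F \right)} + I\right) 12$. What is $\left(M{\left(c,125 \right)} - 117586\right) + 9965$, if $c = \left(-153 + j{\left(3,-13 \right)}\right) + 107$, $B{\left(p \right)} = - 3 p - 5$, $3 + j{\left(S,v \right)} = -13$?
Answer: $-112925$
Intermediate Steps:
$j{\left(S,v \right)} = -16$ ($j{\left(S,v \right)} = -3 - 13 = -16$)
$B{\left(p \right)} = -5 - 3 p$
$c = -62$ ($c = \left(-153 - 16\right) + 107 = -169 + 107 = -62$)
$M{\left(I,F \right)} = -60 - 36 F + 12 I$ ($M{\left(I,F \right)} = \left(\left(-5 - 3 F\right) + I\right) 12 = \left(-5 + I - 3 F\right) 12 = -60 - 36 F + 12 I$)
$\left(M{\left(c,125 \right)} - 117586\right) + 9965 = \left(\left(-60 - 4500 + 12 \left(-62\right)\right) - 117586\right) + 9965 = \left(\left(-60 - 4500 - 744\right) - 117586\right) + 9965 = \left(-5304 - 117586\right) + 9965 = -122890 + 9965 = -112925$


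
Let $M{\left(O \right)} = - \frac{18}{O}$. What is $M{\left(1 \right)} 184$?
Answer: $-3312$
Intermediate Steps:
$M{\left(1 \right)} 184 = - \frac{18}{1} \cdot 184 = \left(-18\right) 1 \cdot 184 = \left(-18\right) 184 = -3312$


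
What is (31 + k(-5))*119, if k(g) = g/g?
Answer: 3808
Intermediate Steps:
k(g) = 1
(31 + k(-5))*119 = (31 + 1)*119 = 32*119 = 3808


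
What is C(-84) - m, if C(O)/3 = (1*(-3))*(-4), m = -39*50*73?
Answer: 142386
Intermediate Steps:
m = -142350 (m = -1950*73 = -142350)
C(O) = 36 (C(O) = 3*((1*(-3))*(-4)) = 3*(-3*(-4)) = 3*12 = 36)
C(-84) - m = 36 - 1*(-142350) = 36 + 142350 = 142386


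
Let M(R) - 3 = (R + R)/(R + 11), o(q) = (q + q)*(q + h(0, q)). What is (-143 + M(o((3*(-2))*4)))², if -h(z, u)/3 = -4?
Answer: 6565536784/344569 ≈ 19054.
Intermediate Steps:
h(z, u) = 12 (h(z, u) = -3*(-4) = 12)
o(q) = 2*q*(12 + q) (o(q) = (q + q)*(q + 12) = (2*q)*(12 + q) = 2*q*(12 + q))
M(R) = 3 + 2*R/(11 + R) (M(R) = 3 + (R + R)/(R + 11) = 3 + (2*R)/(11 + R) = 3 + 2*R/(11 + R))
(-143 + M(o((3*(-2))*4)))² = (-143 + (33 + 5*(2*((3*(-2))*4)*(12 + (3*(-2))*4)))/(11 + 2*((3*(-2))*4)*(12 + (3*(-2))*4)))² = (-143 + (33 + 5*(2*(-6*4)*(12 - 6*4)))/(11 + 2*(-6*4)*(12 - 6*4)))² = (-143 + (33 + 5*(2*(-24)*(12 - 24)))/(11 + 2*(-24)*(12 - 24)))² = (-143 + (33 + 5*(2*(-24)*(-12)))/(11 + 2*(-24)*(-12)))² = (-143 + (33 + 5*576)/(11 + 576))² = (-143 + (33 + 2880)/587)² = (-143 + (1/587)*2913)² = (-143 + 2913/587)² = (-81028/587)² = 6565536784/344569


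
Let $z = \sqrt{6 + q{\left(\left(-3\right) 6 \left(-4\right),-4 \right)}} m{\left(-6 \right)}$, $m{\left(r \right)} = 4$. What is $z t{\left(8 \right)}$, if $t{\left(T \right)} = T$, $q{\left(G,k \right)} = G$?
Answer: $32 \sqrt{78} \approx 282.62$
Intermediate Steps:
$z = 4 \sqrt{78}$ ($z = \sqrt{6 + \left(-3\right) 6 \left(-4\right)} 4 = \sqrt{6 - -72} \cdot 4 = \sqrt{6 + 72} \cdot 4 = \sqrt{78} \cdot 4 = 4 \sqrt{78} \approx 35.327$)
$z t{\left(8 \right)} = 4 \sqrt{78} \cdot 8 = 32 \sqrt{78}$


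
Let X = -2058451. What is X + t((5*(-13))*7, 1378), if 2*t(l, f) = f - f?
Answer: -2058451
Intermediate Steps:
t(l, f) = 0 (t(l, f) = (f - f)/2 = (½)*0 = 0)
X + t((5*(-13))*7, 1378) = -2058451 + 0 = -2058451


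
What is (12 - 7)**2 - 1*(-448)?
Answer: 473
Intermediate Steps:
(12 - 7)**2 - 1*(-448) = 5**2 + 448 = 25 + 448 = 473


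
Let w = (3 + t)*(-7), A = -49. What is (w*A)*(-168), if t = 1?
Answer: -230496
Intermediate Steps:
w = -28 (w = (3 + 1)*(-7) = 4*(-7) = -28)
(w*A)*(-168) = -28*(-49)*(-168) = 1372*(-168) = -230496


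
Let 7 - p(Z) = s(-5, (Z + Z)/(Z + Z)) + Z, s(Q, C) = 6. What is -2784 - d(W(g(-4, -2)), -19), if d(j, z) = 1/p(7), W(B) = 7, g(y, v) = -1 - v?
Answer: -16703/6 ≈ -2783.8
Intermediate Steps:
p(Z) = 1 - Z (p(Z) = 7 - (6 + Z) = 7 + (-6 - Z) = 1 - Z)
d(j, z) = -⅙ (d(j, z) = 1/(1 - 1*7) = 1/(1 - 7) = 1/(-6) = -⅙)
-2784 - d(W(g(-4, -2)), -19) = -2784 - 1*(-⅙) = -2784 + ⅙ = -16703/6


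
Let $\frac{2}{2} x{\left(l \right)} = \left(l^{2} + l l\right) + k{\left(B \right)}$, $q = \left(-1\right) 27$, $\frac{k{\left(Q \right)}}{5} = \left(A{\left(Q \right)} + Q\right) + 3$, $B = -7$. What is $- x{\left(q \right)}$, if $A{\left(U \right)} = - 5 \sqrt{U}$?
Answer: $-1438 + 25 i \sqrt{7} \approx -1438.0 + 66.144 i$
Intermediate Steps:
$k{\left(Q \right)} = 15 - 25 \sqrt{Q} + 5 Q$ ($k{\left(Q \right)} = 5 \left(\left(- 5 \sqrt{Q} + Q\right) + 3\right) = 5 \left(\left(Q - 5 \sqrt{Q}\right) + 3\right) = 5 \left(3 + Q - 5 \sqrt{Q}\right) = 15 - 25 \sqrt{Q} + 5 Q$)
$q = -27$
$x{\left(l \right)} = -20 + 2 l^{2} - 25 i \sqrt{7}$ ($x{\left(l \right)} = \left(l^{2} + l l\right) + \left(15 - 25 \sqrt{-7} + 5 \left(-7\right)\right) = \left(l^{2} + l^{2}\right) - \left(20 + 25 i \sqrt{7}\right) = 2 l^{2} - \left(20 + 25 i \sqrt{7}\right) = -20 + 2 l^{2} - 25 i \sqrt{7}$)
$- x{\left(q \right)} = - (-20 + 2 \left(-27\right)^{2} - 25 i \sqrt{7}) = - (-20 + 2 \cdot 729 - 25 i \sqrt{7}) = - (-20 + 1458 - 25 i \sqrt{7}) = - (1438 - 25 i \sqrt{7}) = -1438 + 25 i \sqrt{7}$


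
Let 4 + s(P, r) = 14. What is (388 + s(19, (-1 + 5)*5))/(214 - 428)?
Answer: -199/107 ≈ -1.8598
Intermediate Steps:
s(P, r) = 10 (s(P, r) = -4 + 14 = 10)
(388 + s(19, (-1 + 5)*5))/(214 - 428) = (388 + 10)/(214 - 428) = 398/(-214) = 398*(-1/214) = -199/107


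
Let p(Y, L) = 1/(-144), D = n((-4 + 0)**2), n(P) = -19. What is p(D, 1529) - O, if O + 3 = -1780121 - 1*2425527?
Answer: 605613743/144 ≈ 4.2056e+6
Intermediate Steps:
D = -19
p(Y, L) = -1/144
O = -4205651 (O = -3 + (-1780121 - 1*2425527) = -3 + (-1780121 - 2425527) = -3 - 4205648 = -4205651)
p(D, 1529) - O = -1/144 - 1*(-4205651) = -1/144 + 4205651 = 605613743/144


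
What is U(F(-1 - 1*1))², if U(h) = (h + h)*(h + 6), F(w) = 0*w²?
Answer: 0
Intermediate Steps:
F(w) = 0
U(h) = 2*h*(6 + h) (U(h) = (2*h)*(6 + h) = 2*h*(6 + h))
U(F(-1 - 1*1))² = (2*0*(6 + 0))² = (2*0*6)² = 0² = 0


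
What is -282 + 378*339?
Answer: 127860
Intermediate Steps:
-282 + 378*339 = -282 + 128142 = 127860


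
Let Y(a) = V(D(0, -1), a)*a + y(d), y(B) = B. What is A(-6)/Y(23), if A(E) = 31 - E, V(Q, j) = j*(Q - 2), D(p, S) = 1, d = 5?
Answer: -37/524 ≈ -0.070611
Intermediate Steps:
V(Q, j) = j*(-2 + Q)
Y(a) = 5 - a**2 (Y(a) = (a*(-2 + 1))*a + 5 = (a*(-1))*a + 5 = (-a)*a + 5 = -a**2 + 5 = 5 - a**2)
A(-6)/Y(23) = (31 - 1*(-6))/(5 - 1*23**2) = (31 + 6)/(5 - 1*529) = 37/(5 - 529) = 37/(-524) = 37*(-1/524) = -37/524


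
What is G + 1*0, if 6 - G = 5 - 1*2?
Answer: 3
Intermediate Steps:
G = 3 (G = 6 - (5 - 1*2) = 6 - (5 - 2) = 6 - 1*3 = 6 - 3 = 3)
G + 1*0 = 3 + 1*0 = 3 + 0 = 3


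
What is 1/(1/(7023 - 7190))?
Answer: -167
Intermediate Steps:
1/(1/(7023 - 7190)) = 1/(1/(-167)) = 1/(-1/167) = -167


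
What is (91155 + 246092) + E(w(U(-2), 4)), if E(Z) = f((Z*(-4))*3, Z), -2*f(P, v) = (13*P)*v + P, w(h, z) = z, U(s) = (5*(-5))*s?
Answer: 338519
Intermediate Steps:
U(s) = -25*s
f(P, v) = -P/2 - 13*P*v/2 (f(P, v) = -((13*P)*v + P)/2 = -(13*P*v + P)/2 = -(P + 13*P*v)/2 = -P/2 - 13*P*v/2)
E(Z) = 6*Z*(1 + 13*Z) (E(Z) = -(Z*(-4))*3*(1 + 13*Z)/2 = --4*Z*3*(1 + 13*Z)/2 = -(-12*Z)*(1 + 13*Z)/2 = 6*Z*(1 + 13*Z))
(91155 + 246092) + E(w(U(-2), 4)) = (91155 + 246092) + 6*4*(1 + 13*4) = 337247 + 6*4*(1 + 52) = 337247 + 6*4*53 = 337247 + 1272 = 338519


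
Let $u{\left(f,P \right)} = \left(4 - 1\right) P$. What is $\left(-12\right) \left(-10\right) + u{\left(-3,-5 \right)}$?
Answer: $105$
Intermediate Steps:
$u{\left(f,P \right)} = 3 P$
$\left(-12\right) \left(-10\right) + u{\left(-3,-5 \right)} = \left(-12\right) \left(-10\right) + 3 \left(-5\right) = 120 - 15 = 105$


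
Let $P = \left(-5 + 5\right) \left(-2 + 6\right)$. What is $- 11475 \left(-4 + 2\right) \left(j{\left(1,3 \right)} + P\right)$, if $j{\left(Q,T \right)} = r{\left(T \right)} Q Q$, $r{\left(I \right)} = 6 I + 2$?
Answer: $459000$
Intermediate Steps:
$P = 0$ ($P = 0 \cdot 4 = 0$)
$r{\left(I \right)} = 2 + 6 I$
$j{\left(Q,T \right)} = Q^{2} \left(2 + 6 T\right)$ ($j{\left(Q,T \right)} = \left(2 + 6 T\right) Q Q = Q \left(2 + 6 T\right) Q = Q^{2} \left(2 + 6 T\right)$)
$- 11475 \left(-4 + 2\right) \left(j{\left(1,3 \right)} + P\right) = - 11475 \left(-4 + 2\right) \left(1^{2} \left(2 + 6 \cdot 3\right) + 0\right) = - 11475 \left(- 2 \left(1 \left(2 + 18\right) + 0\right)\right) = - 11475 \left(- 2 \left(1 \cdot 20 + 0\right)\right) = - 11475 \left(- 2 \left(20 + 0\right)\right) = - 11475 \left(\left(-2\right) 20\right) = \left(-11475\right) \left(-40\right) = 459000$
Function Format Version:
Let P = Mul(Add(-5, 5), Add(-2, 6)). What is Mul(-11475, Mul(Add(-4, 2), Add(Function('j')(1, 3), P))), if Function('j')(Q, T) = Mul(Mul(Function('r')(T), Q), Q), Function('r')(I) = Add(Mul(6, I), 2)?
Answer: 459000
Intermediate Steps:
P = 0 (P = Mul(0, 4) = 0)
Function('r')(I) = Add(2, Mul(6, I))
Function('j')(Q, T) = Mul(Pow(Q, 2), Add(2, Mul(6, T))) (Function('j')(Q, T) = Mul(Mul(Add(2, Mul(6, T)), Q), Q) = Mul(Mul(Q, Add(2, Mul(6, T))), Q) = Mul(Pow(Q, 2), Add(2, Mul(6, T))))
Mul(-11475, Mul(Add(-4, 2), Add(Function('j')(1, 3), P))) = Mul(-11475, Mul(Add(-4, 2), Add(Mul(Pow(1, 2), Add(2, Mul(6, 3))), 0))) = Mul(-11475, Mul(-2, Add(Mul(1, Add(2, 18)), 0))) = Mul(-11475, Mul(-2, Add(Mul(1, 20), 0))) = Mul(-11475, Mul(-2, Add(20, 0))) = Mul(-11475, Mul(-2, 20)) = Mul(-11475, -40) = 459000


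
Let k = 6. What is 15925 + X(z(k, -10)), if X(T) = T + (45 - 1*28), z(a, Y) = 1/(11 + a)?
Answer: 271015/17 ≈ 15942.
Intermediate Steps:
X(T) = 17 + T (X(T) = T + (45 - 28) = T + 17 = 17 + T)
15925 + X(z(k, -10)) = 15925 + (17 + 1/(11 + 6)) = 15925 + (17 + 1/17) = 15925 + 290/17 = 271015/17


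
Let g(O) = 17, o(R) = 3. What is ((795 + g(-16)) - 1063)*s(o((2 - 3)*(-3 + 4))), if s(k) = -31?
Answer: 7781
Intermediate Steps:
((795 + g(-16)) - 1063)*s(o((2 - 3)*(-3 + 4))) = ((795 + 17) - 1063)*(-31) = (812 - 1063)*(-31) = -251*(-31) = 7781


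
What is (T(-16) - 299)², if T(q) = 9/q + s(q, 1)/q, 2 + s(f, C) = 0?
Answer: 22953681/256 ≈ 89663.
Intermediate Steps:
s(f, C) = -2 (s(f, C) = -2 + 0 = -2)
T(q) = 7/q (T(q) = 9/q - 2/q = 7/q)
(T(-16) - 299)² = (7/(-16) - 299)² = (7*(-1/16) - 299)² = (-7/16 - 299)² = (-4791/16)² = 22953681/256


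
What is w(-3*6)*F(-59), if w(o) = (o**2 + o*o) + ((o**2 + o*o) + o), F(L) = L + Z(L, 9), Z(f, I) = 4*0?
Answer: -75402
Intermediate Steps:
Z(f, I) = 0
F(L) = L (F(L) = L + 0 = L)
w(o) = o + 4*o**2 (w(o) = (o**2 + o**2) + ((o**2 + o**2) + o) = 2*o**2 + (2*o**2 + o) = 2*o**2 + (o + 2*o**2) = o + 4*o**2)
w(-3*6)*F(-59) = ((-3*6)*(1 + 4*(-3*6)))*(-59) = -18*(1 + 4*(-18))*(-59) = -18*(1 - 72)*(-59) = -18*(-71)*(-59) = 1278*(-59) = -75402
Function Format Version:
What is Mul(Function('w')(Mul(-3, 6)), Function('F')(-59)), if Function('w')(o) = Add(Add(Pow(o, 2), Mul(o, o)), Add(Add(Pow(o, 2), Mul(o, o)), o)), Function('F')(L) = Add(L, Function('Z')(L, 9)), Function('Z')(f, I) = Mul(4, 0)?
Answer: -75402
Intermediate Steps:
Function('Z')(f, I) = 0
Function('F')(L) = L (Function('F')(L) = Add(L, 0) = L)
Function('w')(o) = Add(o, Mul(4, Pow(o, 2))) (Function('w')(o) = Add(Add(Pow(o, 2), Pow(o, 2)), Add(Add(Pow(o, 2), Pow(o, 2)), o)) = Add(Mul(2, Pow(o, 2)), Add(Mul(2, Pow(o, 2)), o)) = Add(Mul(2, Pow(o, 2)), Add(o, Mul(2, Pow(o, 2)))) = Add(o, Mul(4, Pow(o, 2))))
Mul(Function('w')(Mul(-3, 6)), Function('F')(-59)) = Mul(Mul(Mul(-3, 6), Add(1, Mul(4, Mul(-3, 6)))), -59) = Mul(Mul(-18, Add(1, Mul(4, -18))), -59) = Mul(Mul(-18, Add(1, -72)), -59) = Mul(Mul(-18, -71), -59) = Mul(1278, -59) = -75402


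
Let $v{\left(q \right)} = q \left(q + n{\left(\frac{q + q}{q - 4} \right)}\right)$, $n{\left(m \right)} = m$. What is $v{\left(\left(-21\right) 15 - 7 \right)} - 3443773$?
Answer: $- \frac{544538191}{163} \approx -3.3407 \cdot 10^{6}$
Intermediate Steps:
$v{\left(q \right)} = q \left(q + \frac{2 q}{-4 + q}\right)$ ($v{\left(q \right)} = q \left(q + \frac{q + q}{q - 4}\right) = q \left(q + \frac{2 q}{-4 + q}\right)$)
$v{\left(\left(-21\right) 15 - 7 \right)} - 3443773 = \frac{\left(\left(-21\right) 15 - 7\right)^{2} \left(-2 - 322\right)}{-4 - 322} - 3443773 = \frac{\left(-315 - 7\right)^{2} \left(-2 - 322\right)}{-4 - 322} - 3443773 = \frac{\left(-322\right)^{2} \left(-2 - 322\right)}{-4 - 322} - 3443773 = 103684 \frac{1}{-326} \left(-324\right) - 3443773 = 103684 \left(- \frac{1}{326}\right) \left(-324\right) - 3443773 = \frac{16796808}{163} - 3443773 = - \frac{544538191}{163}$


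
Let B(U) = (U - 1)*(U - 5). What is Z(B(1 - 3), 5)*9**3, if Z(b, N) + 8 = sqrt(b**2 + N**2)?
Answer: -5832 + 729*sqrt(466) ≈ 9905.0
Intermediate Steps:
B(U) = (-1 + U)*(-5 + U)
Z(b, N) = -8 + sqrt(N**2 + b**2) (Z(b, N) = -8 + sqrt(b**2 + N**2) = -8 + sqrt(N**2 + b**2))
Z(B(1 - 3), 5)*9**3 = (-8 + sqrt(5**2 + (5 + (1 - 3)**2 - 6*(1 - 3))**2))*9**3 = (-8 + sqrt(25 + (5 + (-2)**2 - 6*(-2))**2))*729 = (-8 + sqrt(25 + (5 + 4 + 12)**2))*729 = (-8 + sqrt(25 + 21**2))*729 = (-8 + sqrt(25 + 441))*729 = (-8 + sqrt(466))*729 = -5832 + 729*sqrt(466)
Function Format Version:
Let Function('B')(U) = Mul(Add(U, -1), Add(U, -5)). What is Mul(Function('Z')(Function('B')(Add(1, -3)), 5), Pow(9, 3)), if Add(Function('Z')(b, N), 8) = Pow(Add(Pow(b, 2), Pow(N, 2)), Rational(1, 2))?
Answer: Add(-5832, Mul(729, Pow(466, Rational(1, 2)))) ≈ 9905.0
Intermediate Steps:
Function('B')(U) = Mul(Add(-1, U), Add(-5, U))
Function('Z')(b, N) = Add(-8, Pow(Add(Pow(N, 2), Pow(b, 2)), Rational(1, 2))) (Function('Z')(b, N) = Add(-8, Pow(Add(Pow(b, 2), Pow(N, 2)), Rational(1, 2))) = Add(-8, Pow(Add(Pow(N, 2), Pow(b, 2)), Rational(1, 2))))
Mul(Function('Z')(Function('B')(Add(1, -3)), 5), Pow(9, 3)) = Mul(Add(-8, Pow(Add(Pow(5, 2), Pow(Add(5, Pow(Add(1, -3), 2), Mul(-6, Add(1, -3))), 2)), Rational(1, 2))), Pow(9, 3)) = Mul(Add(-8, Pow(Add(25, Pow(Add(5, Pow(-2, 2), Mul(-6, -2)), 2)), Rational(1, 2))), 729) = Mul(Add(-8, Pow(Add(25, Pow(Add(5, 4, 12), 2)), Rational(1, 2))), 729) = Mul(Add(-8, Pow(Add(25, Pow(21, 2)), Rational(1, 2))), 729) = Mul(Add(-8, Pow(Add(25, 441), Rational(1, 2))), 729) = Mul(Add(-8, Pow(466, Rational(1, 2))), 729) = Add(-5832, Mul(729, Pow(466, Rational(1, 2))))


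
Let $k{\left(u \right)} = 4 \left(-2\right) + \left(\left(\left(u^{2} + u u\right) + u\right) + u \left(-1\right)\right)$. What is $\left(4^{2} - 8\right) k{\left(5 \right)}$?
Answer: $336$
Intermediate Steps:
$k{\left(u \right)} = -8 + 2 u^{2}$ ($k{\left(u \right)} = -8 + \left(\left(\left(u^{2} + u^{2}\right) + u\right) - u\right) = -8 + \left(\left(2 u^{2} + u\right) - u\right) = -8 + \left(\left(u + 2 u^{2}\right) - u\right) = -8 + 2 u^{2}$)
$\left(4^{2} - 8\right) k{\left(5 \right)} = \left(4^{2} - 8\right) \left(-8 + 2 \cdot 5^{2}\right) = \left(16 - 8\right) \left(-8 + 2 \cdot 25\right) = \left(16 - 8\right) \left(-8 + 50\right) = 8 \cdot 42 = 336$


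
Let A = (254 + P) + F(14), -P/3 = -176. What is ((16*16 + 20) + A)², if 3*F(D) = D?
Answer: 10163344/9 ≈ 1.1293e+6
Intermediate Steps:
P = 528 (P = -3*(-176) = 528)
F(D) = D/3
A = 2360/3 (A = (254 + 528) + (⅓)*14 = 782 + 14/3 = 2360/3 ≈ 786.67)
((16*16 + 20) + A)² = ((16*16 + 20) + 2360/3)² = ((256 + 20) + 2360/3)² = (276 + 2360/3)² = (3188/3)² = 10163344/9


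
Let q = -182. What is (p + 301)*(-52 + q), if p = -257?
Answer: -10296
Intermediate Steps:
(p + 301)*(-52 + q) = (-257 + 301)*(-52 - 182) = 44*(-234) = -10296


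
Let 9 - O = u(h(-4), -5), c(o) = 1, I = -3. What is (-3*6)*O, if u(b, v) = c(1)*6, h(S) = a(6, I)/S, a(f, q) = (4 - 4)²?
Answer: -54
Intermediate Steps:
a(f, q) = 0 (a(f, q) = 0² = 0)
h(S) = 0 (h(S) = 0/S = 0)
u(b, v) = 6 (u(b, v) = 1*6 = 6)
O = 3 (O = 9 - 1*6 = 9 - 6 = 3)
(-3*6)*O = -3*6*3 = -18*3 = -54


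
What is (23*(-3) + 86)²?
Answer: 289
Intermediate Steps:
(23*(-3) + 86)² = (-69 + 86)² = 17² = 289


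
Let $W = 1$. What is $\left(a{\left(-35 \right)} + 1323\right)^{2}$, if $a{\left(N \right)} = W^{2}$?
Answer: $1752976$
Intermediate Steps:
$a{\left(N \right)} = 1$ ($a{\left(N \right)} = 1^{2} = 1$)
$\left(a{\left(-35 \right)} + 1323\right)^{2} = \left(1 + 1323\right)^{2} = 1324^{2} = 1752976$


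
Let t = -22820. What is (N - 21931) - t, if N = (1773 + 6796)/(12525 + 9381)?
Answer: 19483003/21906 ≈ 889.39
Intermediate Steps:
N = 8569/21906 ≈ 0.39117
(N - 21931) - t = (8569/21906 - 21931) - 1*(-22820) = -480411917/21906 + 22820 = 19483003/21906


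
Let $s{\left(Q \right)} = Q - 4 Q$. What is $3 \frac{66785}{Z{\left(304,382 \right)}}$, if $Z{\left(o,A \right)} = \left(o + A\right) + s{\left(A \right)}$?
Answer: $- \frac{40071}{92} \approx -435.55$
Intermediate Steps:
$s{\left(Q \right)} = - 3 Q$
$Z{\left(o,A \right)} = o - 2 A$ ($Z{\left(o,A \right)} = \left(o + A\right) - 3 A = \left(A + o\right) - 3 A = o - 2 A$)
$3 \frac{66785}{Z{\left(304,382 \right)}} = 3 \frac{66785}{304 - 764} = 3 \frac{66785}{-460} = 3 \cdot 66785 \left(- \frac{1}{460}\right) = 3 \left(- \frac{13357}{92}\right) = - \frac{40071}{92}$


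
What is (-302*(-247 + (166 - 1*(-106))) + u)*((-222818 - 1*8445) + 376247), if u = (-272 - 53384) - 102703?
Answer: -23764182456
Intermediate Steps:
u = -156359 (u = -53656 - 102703 = -156359)
(-302*(-247 + (166 - 1*(-106))) + u)*((-222818 - 1*8445) + 376247) = (-302*(-247 + (166 - 1*(-106))) - 156359)*((-222818 - 1*8445) + 376247) = (-302*(-247 + (166 + 106)) - 156359)*((-222818 - 8445) + 376247) = (-302*(-247 + 272) - 156359)*(-231263 + 376247) = (-302*25 - 156359)*144984 = (-7550 - 156359)*144984 = -163909*144984 = -23764182456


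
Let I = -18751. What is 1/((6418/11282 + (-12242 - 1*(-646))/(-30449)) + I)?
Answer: -171762809/3220561307682 ≈ -5.3333e-5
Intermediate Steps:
1/((6418/11282 + (-12242 - 1*(-646))/(-30449)) + I) = 1/((6418/11282 + (-12242 - 1*(-646))/(-30449)) - 18751) = 1/((6418*(1/11282) + (-12242 + 646)*(-1/30449)) - 18751) = 1/((3209/5641 - 11596*(-1/30449)) - 18751) = 1/((3209/5641 + 11596/30449) - 18751) = 1/(163123877/171762809 - 18751) = 1/(-3220561307682/171762809) = -171762809/3220561307682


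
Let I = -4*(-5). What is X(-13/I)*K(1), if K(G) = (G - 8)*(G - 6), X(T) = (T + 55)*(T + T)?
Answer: -98917/40 ≈ -2472.9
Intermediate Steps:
I = 20
X(T) = 2*T*(55 + T) (X(T) = (55 + T)*(2*T) = 2*T*(55 + T))
K(G) = (-8 + G)*(-6 + G)
X(-13/I)*K(1) = (2*(-13/20)*(55 - 13/20))*(48 + 1**2 - 14*1) = (2*(-13/20)*(55 - 13/20))*(48 + 1 - 14) = (2*(-1*13/20)*(55 - 1*13/20))*35 = (2*(-13/20)*(55 - 13/20))*35 = (2*(-13/20)*(1087/20))*35 = -14131/200*35 = -98917/40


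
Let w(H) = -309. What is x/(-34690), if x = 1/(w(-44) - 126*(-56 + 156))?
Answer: 1/447813210 ≈ 2.2331e-9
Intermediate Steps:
x = -1/12909 (x = 1/(-309 - 126*(-56 + 156)) = 1/(-309 - 126*100) = 1/(-309 - 12600) = 1/(-12909) = -1/12909 ≈ -7.7465e-5)
x/(-34690) = -1/12909/(-34690) = -1/12909*(-1/34690) = 1/447813210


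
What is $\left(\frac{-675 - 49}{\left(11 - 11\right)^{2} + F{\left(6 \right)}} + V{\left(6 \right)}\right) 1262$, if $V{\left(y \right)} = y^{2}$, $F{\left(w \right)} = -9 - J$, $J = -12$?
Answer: $- \frac{777392}{3} \approx -2.5913 \cdot 10^{5}$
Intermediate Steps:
$F{\left(w \right)} = 3$ ($F{\left(w \right)} = -9 - -12 = -9 + 12 = 3$)
$\left(\frac{-675 - 49}{\left(11 - 11\right)^{2} + F{\left(6 \right)}} + V{\left(6 \right)}\right) 1262 = \left(\frac{-675 - 49}{\left(11 - 11\right)^{2} + 3} + 6^{2}\right) 1262 = \left(- \frac{724}{0^{2} + 3} + 36\right) 1262 = \left(- \frac{724}{0 + 3} + 36\right) 1262 = \left(- \frac{724}{3} + 36\right) 1262 = \left(- \frac{616}{3}\right) 1262 = - \frac{777392}{3}$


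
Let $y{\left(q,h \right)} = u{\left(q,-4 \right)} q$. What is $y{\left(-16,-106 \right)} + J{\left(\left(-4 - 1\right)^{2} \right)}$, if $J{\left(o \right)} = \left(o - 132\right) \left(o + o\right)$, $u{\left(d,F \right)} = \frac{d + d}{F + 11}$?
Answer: $- \frac{36938}{7} \approx -5276.9$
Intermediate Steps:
$u{\left(d,F \right)} = \frac{2 d}{11 + F}$
$y{\left(q,h \right)} = \frac{2 q^{2}}{7}$ ($y{\left(q,h \right)} = \frac{2 q}{11 - 4} q = \frac{2 q}{7} q = \frac{2 q^{2}}{7}$)
$J{\left(o \right)} = 2 o \left(-132 + o\right)$ ($J{\left(o \right)} = \left(-132 + o\right) 2 o = 2 o \left(-132 + o\right)$)
$y{\left(-16,-106 \right)} + J{\left(\left(-4 - 1\right)^{2} \right)} = \frac{2 \left(-16\right)^{2}}{7} + 2 \left(-4 - 1\right)^{2} \left(-132 + \left(-4 - 1\right)^{2}\right) = \frac{2}{7} \cdot 256 + 2 \left(-5\right)^{2} \left(-132 + \left(-5\right)^{2}\right) = \frac{512}{7} + 2 \cdot 25 \left(-132 + 25\right) = \frac{512}{7} + 2 \cdot 25 \left(-107\right) = \frac{512}{7} - 5350 = - \frac{36938}{7}$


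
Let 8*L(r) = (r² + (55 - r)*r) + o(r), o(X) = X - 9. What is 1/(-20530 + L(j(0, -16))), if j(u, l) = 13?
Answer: -8/163521 ≈ -4.8923e-5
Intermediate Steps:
o(X) = -9 + X
L(r) = -9/8 + r/8 + r²/8 + r*(55 - r)/8 (L(r) = ((r² + (55 - r)*r) + (-9 + r))/8 = ((r² + r*(55 - r)) + (-9 + r))/8 = (-9 + r + r² + r*(55 - r))/8 = -9/8 + r/8 + r²/8 + r*(55 - r)/8)
1/(-20530 + L(j(0, -16))) = 1/(-20530 + (-9/8 + 7*13)) = 1/(-20530 + (-9/8 + 91)) = 1/(-20530 + 719/8) = 1/(-163521/8) = -8/163521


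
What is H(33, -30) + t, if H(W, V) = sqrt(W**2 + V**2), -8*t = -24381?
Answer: 24381/8 + 3*sqrt(221) ≈ 3092.2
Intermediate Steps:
t = 24381/8 (t = -1/8*(-24381) = 24381/8 ≈ 3047.6)
H(W, V) = sqrt(V**2 + W**2)
H(33, -30) + t = sqrt((-30)**2 + 33**2) + 24381/8 = sqrt(900 + 1089) + 24381/8 = sqrt(1989) + 24381/8 = 3*sqrt(221) + 24381/8 = 24381/8 + 3*sqrt(221)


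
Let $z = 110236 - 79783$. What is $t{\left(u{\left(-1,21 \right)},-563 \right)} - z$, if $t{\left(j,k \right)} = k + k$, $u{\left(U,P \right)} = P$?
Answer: $-31579$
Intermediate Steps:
$t{\left(j,k \right)} = 2 k$
$z = 30453$
$t{\left(u{\left(-1,21 \right)},-563 \right)} - z = 2 \left(-563\right) - 30453 = -1126 - 30453 = -31579$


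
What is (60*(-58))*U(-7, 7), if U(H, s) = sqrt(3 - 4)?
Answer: -3480*I ≈ -3480.0*I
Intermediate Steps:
U(H, s) = I (U(H, s) = sqrt(-1) = I)
(60*(-58))*U(-7, 7) = (60*(-58))*I = -3480*I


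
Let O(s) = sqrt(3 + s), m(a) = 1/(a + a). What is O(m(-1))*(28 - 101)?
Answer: -73*sqrt(10)/2 ≈ -115.42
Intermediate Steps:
m(a) = 1/(2*a)
O(m(-1))*(28 - 101) = sqrt(3 + (1/2)/(-1))*(28 - 101) = sqrt(3 + (1/2)*(-1))*(-73) = sqrt(3 - 1/2)*(-73) = sqrt(5/2)*(-73) = (sqrt(10)/2)*(-73) = -73*sqrt(10)/2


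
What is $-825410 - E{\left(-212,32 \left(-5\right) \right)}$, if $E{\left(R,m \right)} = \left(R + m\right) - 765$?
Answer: $-824273$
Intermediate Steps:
$E{\left(R,m \right)} = -765 + R + m$
$-825410 - E{\left(-212,32 \left(-5\right) \right)} = -825410 - \left(-765 - 212 + 32 \left(-5\right)\right) = -825410 - \left(-765 - 212 - 160\right) = -825410 - -1137 = -825410 + 1137 = -824273$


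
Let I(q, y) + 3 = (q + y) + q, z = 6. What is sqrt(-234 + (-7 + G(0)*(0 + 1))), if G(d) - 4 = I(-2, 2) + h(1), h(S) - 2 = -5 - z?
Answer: I*sqrt(251) ≈ 15.843*I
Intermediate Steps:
h(S) = -9 (h(S) = 2 + (-5 - 1*6) = 2 + (-5 - 6) = 2 - 11 = -9)
I(q, y) = -3 + y + 2*q (I(q, y) = -3 + ((q + y) + q) = -3 + (y + 2*q) = -3 + y + 2*q)
G(d) = -10 (G(d) = 4 + ((-3 + 2 + 2*(-2)) - 9) = 4 + ((-3 + 2 - 4) - 9) = 4 + (-5 - 9) = 4 - 14 = -10)
sqrt(-234 + (-7 + G(0)*(0 + 1))) = sqrt(-234 + (-7 - 10*(0 + 1))) = sqrt(-234 + (-7 - 10*1)) = sqrt(-234 + (-7 - 10)) = sqrt(-234 - 17) = sqrt(-251) = I*sqrt(251)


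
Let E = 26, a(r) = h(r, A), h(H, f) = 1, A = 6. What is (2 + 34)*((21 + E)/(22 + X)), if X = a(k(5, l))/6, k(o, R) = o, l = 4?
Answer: 10152/133 ≈ 76.331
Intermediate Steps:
a(r) = 1
X = 1/6 ≈ 0.16667
(2 + 34)*((21 + E)/(22 + X)) = (2 + 34)*((21 + 26)/(22 + 1/6)) = 36*(47/(133/6)) = 36*(47*(6/133)) = 36*(282/133) = 10152/133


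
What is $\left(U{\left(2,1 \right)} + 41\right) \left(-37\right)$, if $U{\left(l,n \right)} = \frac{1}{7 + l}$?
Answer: $- \frac{13690}{9} \approx -1521.1$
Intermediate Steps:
$\left(U{\left(2,1 \right)} + 41\right) \left(-37\right) = \left(\frac{1}{7 + 2} + 41\right) \left(-37\right) = \left(\frac{1}{9} + 41\right) \left(-37\right) = \frac{370}{9} \left(-37\right) = - \frac{13690}{9}$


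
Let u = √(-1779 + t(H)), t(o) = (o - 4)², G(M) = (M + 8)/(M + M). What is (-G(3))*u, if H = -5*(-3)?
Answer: -11*I*√1658/6 ≈ -74.651*I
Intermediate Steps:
H = 15
G(M) = (8 + M)/(2*M) (G(M) = (8 + M)/((2*M)) = (8 + M)*(1/(2*M)) = (8 + M)/(2*M))
t(o) = (-4 + o)²
u = I*√1658 (u = √(-1779 + (-4 + 15)²) = √(-1779 + 11²) = √(-1779 + 121) = √(-1658) = I*√1658 ≈ 40.719*I)
(-G(3))*u = (-(8 + 3)/(2*3))*(I*√1658) = (-11/(2*3))*(I*√1658) = (-1*11/6)*(I*√1658) = -11*I*√1658/6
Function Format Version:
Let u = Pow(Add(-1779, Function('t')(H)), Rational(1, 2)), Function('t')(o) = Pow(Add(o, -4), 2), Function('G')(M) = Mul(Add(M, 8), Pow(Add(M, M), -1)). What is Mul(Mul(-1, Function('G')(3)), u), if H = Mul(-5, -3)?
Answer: Mul(Rational(-11, 6), I, Pow(1658, Rational(1, 2))) ≈ Mul(-74.651, I)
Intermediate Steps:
H = 15
Function('G')(M) = Mul(Rational(1, 2), Pow(M, -1), Add(8, M)) (Function('G')(M) = Mul(Add(8, M), Pow(Mul(2, M), -1)) = Mul(Add(8, M), Mul(Rational(1, 2), Pow(M, -1))) = Mul(Rational(1, 2), Pow(M, -1), Add(8, M)))
Function('t')(o) = Pow(Add(-4, o), 2)
u = Mul(I, Pow(1658, Rational(1, 2))) (u = Pow(Add(-1779, Pow(Add(-4, 15), 2)), Rational(1, 2)) = Pow(Add(-1779, Pow(11, 2)), Rational(1, 2)) = Pow(Add(-1779, 121), Rational(1, 2)) = Pow(-1658, Rational(1, 2)) = Mul(I, Pow(1658, Rational(1, 2))) ≈ Mul(40.719, I))
Mul(Mul(-1, Function('G')(3)), u) = Mul(Mul(-1, Mul(Rational(1, 2), Pow(3, -1), Add(8, 3))), Mul(I, Pow(1658, Rational(1, 2)))) = Mul(Mul(-1, Mul(Rational(1, 2), Rational(1, 3), 11)), Mul(I, Pow(1658, Rational(1, 2)))) = Mul(Mul(-1, Rational(11, 6)), Mul(I, Pow(1658, Rational(1, 2)))) = Mul(Rational(-11, 6), Mul(I, Pow(1658, Rational(1, 2)))) = Mul(Rational(-11, 6), I, Pow(1658, Rational(1, 2)))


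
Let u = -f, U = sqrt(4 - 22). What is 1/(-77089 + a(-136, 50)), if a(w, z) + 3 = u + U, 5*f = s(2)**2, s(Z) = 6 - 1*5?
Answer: -214145/16508909219 - 25*I*sqrt(2)/49526727657 ≈ -1.2971e-5 - 7.1386e-10*I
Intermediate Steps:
s(Z) = 1 (s(Z) = 6 - 5 = 1)
U = 3*I*sqrt(2) (U = sqrt(-18) = 3*I*sqrt(2) ≈ 4.2426*I)
f = 1/5 (f = (1/5)*1**2 = (1/5)*1 = 1/5 ≈ 0.20000)
u = -1/5 (u = -1*1/5 = -1/5 ≈ -0.20000)
a(w, z) = -16/5 + 3*I*sqrt(2) (a(w, z) = -3 + (-1/5 + 3*I*sqrt(2)) = -16/5 + 3*I*sqrt(2))
1/(-77089 + a(-136, 50)) = 1/(-77089 + (-16/5 + 3*I*sqrt(2))) = 1/(-385461/5 + 3*I*sqrt(2))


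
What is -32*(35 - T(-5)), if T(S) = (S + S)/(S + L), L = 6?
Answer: -1440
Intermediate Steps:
T(S) = 2*S/(6 + S) (T(S) = (S + S)/(S + 6) = (2*S)/(6 + S) = 2*S/(6 + S))
-32*(35 - T(-5)) = -32*(35 - 2*(-5)/(6 - 5)) = -32*(35 - 2*(-5)/1) = -32*(35 - 2*(-5)) = -32*(35 - 1*(-10)) = -32*(35 + 10) = -32*45 = -1440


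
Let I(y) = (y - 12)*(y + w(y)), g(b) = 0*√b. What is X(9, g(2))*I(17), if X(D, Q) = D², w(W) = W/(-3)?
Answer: 4590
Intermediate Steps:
g(b) = 0
w(W) = -W/3 (w(W) = W*(-⅓) = -W/3)
I(y) = 2*y*(-12 + y)/3 (I(y) = (y - 12)*(y - y/3) = (-12 + y)*(2*y/3) = 2*y*(-12 + y)/3)
X(9, g(2))*I(17) = 9²*((⅔)*17*(-12 + 17)) = 81*((⅔)*17*5) = 81*(170/3) = 4590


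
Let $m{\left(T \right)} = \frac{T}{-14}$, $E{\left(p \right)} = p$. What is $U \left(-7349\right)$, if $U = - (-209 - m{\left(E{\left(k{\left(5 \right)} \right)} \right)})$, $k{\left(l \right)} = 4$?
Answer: $- \frac{10736889}{7} \approx -1.5338 \cdot 10^{6}$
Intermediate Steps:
$m{\left(T \right)} = - \frac{T}{14}$ ($m{\left(T \right)} = T \left(- \frac{1}{14}\right) = - \frac{T}{14}$)
$U = \frac{1461}{7}$ ($U = - (-209 - \left(- \frac{1}{14}\right) 4) = - (-209 - - \frac{2}{7}) = - (-209 + \frac{2}{7}) = \left(-1\right) \left(- \frac{1461}{7}\right) = \frac{1461}{7} \approx 208.71$)
$U \left(-7349\right) = \frac{1461}{7} \left(-7349\right) = - \frac{10736889}{7}$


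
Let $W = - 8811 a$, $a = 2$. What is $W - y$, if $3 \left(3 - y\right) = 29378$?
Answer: $- \frac{23497}{3} \approx -7832.3$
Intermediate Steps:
$W = -17622$ ($W = \left(-8811\right) 2 = -17622$)
$y = - \frac{29369}{3}$ ($y = 3 - \frac{29378}{3} = - \frac{29369}{3} \approx -9789.7$)
$W - y = -17622 - - \frac{29369}{3} = -17622 + \frac{29369}{3} = - \frac{23497}{3}$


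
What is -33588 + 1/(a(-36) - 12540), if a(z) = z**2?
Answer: -377663473/11244 ≈ -33588.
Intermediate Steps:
-33588 + 1/(a(-36) - 12540) = -33588 + 1/((-36)**2 - 12540) = -33588 + 1/(1296 - 12540) = -33588 + 1/(-11244) = -33588 - 1/11244 = -377663473/11244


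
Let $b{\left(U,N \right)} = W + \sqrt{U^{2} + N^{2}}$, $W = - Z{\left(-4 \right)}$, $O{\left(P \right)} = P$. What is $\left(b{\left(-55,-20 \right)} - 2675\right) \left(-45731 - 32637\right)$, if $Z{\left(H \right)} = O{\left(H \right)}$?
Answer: $209320928 - 391840 \sqrt{137} \approx 2.0473 \cdot 10^{8}$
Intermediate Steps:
$Z{\left(H \right)} = H$
$W = 4$ ($W = \left(-1\right) \left(-4\right) = 4$)
$b{\left(U,N \right)} = 4 + \sqrt{N^{2} + U^{2}}$ ($b{\left(U,N \right)} = 4 + \sqrt{U^{2} + N^{2}} = 4 + \sqrt{N^{2} + U^{2}}$)
$\left(b{\left(-55,-20 \right)} - 2675\right) \left(-45731 - 32637\right) = \left(\left(4 + \sqrt{\left(-20\right)^{2} + \left(-55\right)^{2}}\right) - 2675\right) \left(-45731 - 32637\right) = \left(\left(4 + \sqrt{400 + 3025}\right) - 2675\right) \left(-78368\right) = \left(\left(4 + \sqrt{3425}\right) - 2675\right) \left(-78368\right) = \left(\left(4 + 5 \sqrt{137}\right) - 2675\right) \left(-78368\right) = \left(-2671 + 5 \sqrt{137}\right) \left(-78368\right) = 209320928 - 391840 \sqrt{137}$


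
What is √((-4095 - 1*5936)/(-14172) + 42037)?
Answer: √2110771993485/7086 ≈ 205.03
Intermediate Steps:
√((-4095 - 1*5936)/(-14172) + 42037) = √((-4095 - 5936)*(-1/14172) + 42037) = √(-10031*(-1/14172) + 42037) = √(10031/14172 + 42037) = √(595758395/14172) = √2110771993485/7086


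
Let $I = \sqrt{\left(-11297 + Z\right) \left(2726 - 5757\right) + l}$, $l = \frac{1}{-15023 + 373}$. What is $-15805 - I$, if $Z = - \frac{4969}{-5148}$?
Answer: $-15805 - \frac{\sqrt{54095580051905126449}}{1256970} \approx -21656.0$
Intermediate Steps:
$Z = \frac{4969}{5148}$ ($Z = \left(-4969\right) \left(- \frac{1}{5148}\right) = \frac{4969}{5148} \approx 0.96523$)
$l = - \frac{1}{14650}$ ($l = \frac{1}{-14650} = - \frac{1}{14650} \approx -6.8259 \cdot 10^{-5}$)
$I = \frac{\sqrt{54095580051905126449}}{1256970}$ ($I = \sqrt{\left(-11297 + \frac{4969}{5148}\right) \left(2726 - 5757\right) - \frac{1}{14650}} = \sqrt{\left(- \frac{58151987}{5148}\right) \left(-3031\right) - \frac{1}{14650}} = \sqrt{\frac{176258672597}{5148} - \frac{1}{14650}} = \sqrt{\frac{1291094776770451}{37709100}} = \frac{\sqrt{54095580051905126449}}{1256970} \approx 5851.4$)
$-15805 - I = -15805 - \frac{\sqrt{54095580051905126449}}{1256970}$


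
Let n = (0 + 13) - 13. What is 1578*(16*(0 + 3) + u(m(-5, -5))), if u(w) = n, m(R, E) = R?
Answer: 75744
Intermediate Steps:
n = 0 (n = 13 - 13 = 0)
u(w) = 0
1578*(16*(0 + 3) + u(m(-5, -5))) = 1578*(16*(0 + 3) + 0) = 1578*(16*3 + 0) = 1578*(48 + 0) = 1578*48 = 75744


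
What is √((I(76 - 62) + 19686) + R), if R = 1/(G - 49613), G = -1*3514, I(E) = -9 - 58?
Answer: 2*√1538172176659/17709 ≈ 140.07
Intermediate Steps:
I(E) = -67
G = -3514
R = -1/53127 (R = 1/(-3514 - 49613) = 1/(-53127) = -1/53127 ≈ -1.8823e-5)
√((I(76 - 62) + 19686) + R) = √((-67 + 19686) - 1/53127) = √(19619 - 1/53127) = √(1042298612/53127) = 2*√1538172176659/17709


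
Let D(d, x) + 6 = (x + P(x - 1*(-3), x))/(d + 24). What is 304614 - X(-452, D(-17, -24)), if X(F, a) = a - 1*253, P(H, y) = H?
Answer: 2134156/7 ≈ 3.0488e+5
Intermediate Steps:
D(d, x) = -6 + (3 + 2*x)/(24 + d) (D(d, x) = -6 + (x + (x - 1*(-3)))/(d + 24) = -6 + (x + (x + 3))/(24 + d) = -6 + (x + (3 + x))/(24 + d) = -6 + (3 + 2*x)/(24 + d))
X(F, a) = -253 + a (X(F, a) = a - 253 = -253 + a)
304614 - X(-452, D(-17, -24)) = 304614 - (-253 + (-141 - 6*(-17) + 2*(-24))/(24 - 17)) = 304614 - (-253 + (-141 + 102 - 48)/7) = 304614 - (-253 + (⅐)*(-87)) = 304614 - (-253 - 87/7) = 304614 - 1*(-1858/7) = 304614 + 1858/7 = 2134156/7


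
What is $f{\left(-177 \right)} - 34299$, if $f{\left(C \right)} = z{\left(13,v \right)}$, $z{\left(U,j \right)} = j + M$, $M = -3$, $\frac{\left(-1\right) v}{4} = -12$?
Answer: $-34254$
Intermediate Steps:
$v = 48$ ($v = \left(-4\right) \left(-12\right) = 48$)
$z{\left(U,j \right)} = -3 + j$ ($z{\left(U,j \right)} = j - 3 = -3 + j$)
$f{\left(C \right)} = 45$ ($f{\left(C \right)} = -3 + 48 = 45$)
$f{\left(-177 \right)} - 34299 = 45 - 34299 = -34254$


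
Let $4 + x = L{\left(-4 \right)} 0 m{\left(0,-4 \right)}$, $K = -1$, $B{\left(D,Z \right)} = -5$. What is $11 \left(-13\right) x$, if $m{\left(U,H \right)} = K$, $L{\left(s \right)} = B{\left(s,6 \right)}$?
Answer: $572$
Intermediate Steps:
$L{\left(s \right)} = -5$
$m{\left(U,H \right)} = -1$
$x = -4$ ($x = -4 + \left(-5\right) 0 \left(-1\right) = -4 + 0 \left(-1\right) = -4 + 0 = -4$)
$11 \left(-13\right) x = 11 \left(-13\right) \left(-4\right) = \left(-143\right) \left(-4\right) = 572$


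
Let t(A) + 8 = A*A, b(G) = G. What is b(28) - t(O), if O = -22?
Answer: -448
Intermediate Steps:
t(A) = -8 + A**2 (t(A) = -8 + A*A = -8 + A**2)
b(28) - t(O) = 28 - (-8 + (-22)**2) = 28 - (-8 + 484) = 28 - 1*476 = 28 - 476 = -448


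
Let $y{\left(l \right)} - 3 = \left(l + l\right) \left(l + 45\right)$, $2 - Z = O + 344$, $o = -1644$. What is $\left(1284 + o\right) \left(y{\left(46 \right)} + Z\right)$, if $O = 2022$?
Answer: $-2163960$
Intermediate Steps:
$Z = -2364$ ($Z = 2 - \left(2022 + 344\right) = 2 - 2366 = -2364$)
$y{\left(l \right)} = 3 + 2 l \left(45 + l\right)$ ($y{\left(l \right)} = 3 + \left(l + l\right) \left(l + 45\right) = 3 + 2 l \left(45 + l\right)$)
$\left(1284 + o\right) \left(y{\left(46 \right)} + Z\right) = \left(1284 - 1644\right) \left(\left(3 + 2 \cdot 46^{2} + 90 \cdot 46\right) - 2364\right) = - 360 \left(\left(3 + 2 \cdot 2116 + 4140\right) - 2364\right) = - 360 \left(\left(3 + 4232 + 4140\right) - 2364\right) = - 360 \left(8375 - 2364\right) = \left(-360\right) 6011 = -2163960$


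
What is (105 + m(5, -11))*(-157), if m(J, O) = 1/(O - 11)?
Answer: -362513/22 ≈ -16478.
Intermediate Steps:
m(J, O) = 1/(-11 + O)
(105 + m(5, -11))*(-157) = (105 + 1/(-11 - 11))*(-157) = (105 + 1/(-22))*(-157) = (105 - 1/22)*(-157) = (2309/22)*(-157) = -362513/22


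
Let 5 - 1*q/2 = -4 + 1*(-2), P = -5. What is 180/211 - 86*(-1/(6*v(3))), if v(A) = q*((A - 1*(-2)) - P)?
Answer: 127873/139260 ≈ 0.91823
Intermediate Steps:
q = 22 (q = 10 - 2*(-4 + 1*(-2)) = 10 - 2*(-4 - 2) = 10 - 2*(-6) = 10 + 12 = 22)
v(A) = 154 + 22*A (v(A) = 22*((A - 1*(-2)) - 1*(-5)) = 22*((A + 2) + 5) = 22*((2 + A) + 5) = 22*(7 + A) = 154 + 22*A)
180/211 - 86*(-1/(6*v(3))) = 180/211 - 86*(-1/(6*(154 + 22*3))) = 180*(1/211) - 86*(-1/(6*(154 + 66))) = 180/211 - 86/(220*(-6)) = 180/211 - 86/(-1320) = 180/211 - 86*(-1/1320) = 180/211 + 43/660 = 127873/139260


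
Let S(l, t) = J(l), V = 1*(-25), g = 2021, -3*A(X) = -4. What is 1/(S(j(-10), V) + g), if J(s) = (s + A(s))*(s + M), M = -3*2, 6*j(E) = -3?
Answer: 12/24187 ≈ 0.00049613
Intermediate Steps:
A(X) = 4/3 (A(X) = -1/3*(-4) = 4/3)
j(E) = -1/2 (j(E) = (1/6)*(-3) = -1/2)
M = -6
V = -25
J(s) = (-6 + s)*(4/3 + s) (J(s) = (s + 4/3)*(s - 6) = (4/3 + s)*(-6 + s) = (-6 + s)*(4/3 + s))
S(l, t) = -8 + l**2 - 14*l/3
1/(S(j(-10), V) + g) = 1/((-8 + (-1/2)**2 - 14/3*(-1/2)) + 2021) = 1/((-8 + 1/4 + 7/3) + 2021) = 1/(-65/12 + 2021) = 1/(24187/12) = 12/24187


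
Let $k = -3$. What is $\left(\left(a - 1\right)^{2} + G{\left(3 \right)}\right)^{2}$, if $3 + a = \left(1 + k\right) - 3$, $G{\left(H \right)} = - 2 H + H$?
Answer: $6084$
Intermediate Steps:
$G{\left(H \right)} = - H$
$a = -8$ ($a = -3 + \left(\left(1 - 3\right) - 3\right) = -3 - 5 = -8$)
$\left(\left(a - 1\right)^{2} + G{\left(3 \right)}\right)^{2} = \left(\left(-8 - 1\right)^{2} - 3\right)^{2} = \left(\left(-9\right)^{2} - 3\right)^{2} = \left(81 - 3\right)^{2} = 78^{2} = 6084$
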